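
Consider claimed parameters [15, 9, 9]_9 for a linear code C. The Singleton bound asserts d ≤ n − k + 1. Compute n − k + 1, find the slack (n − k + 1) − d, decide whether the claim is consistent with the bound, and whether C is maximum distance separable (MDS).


Singleton RHS = n − k + 1 = 7, slack = -2, bound violated (no such code; not MDS).

Singleton bound: d ≤ n − k + 1.
Here n = 15, k = 9, so n − k + 1 = 7.
Given d = 9, check d ≤ 7: NO.
Slack = (n − k + 1) − d = -2.
The slack is negative: d = 9 exceeds n − k + 1 = 7 by 2, so the Singleton bound is violated and no linear [15, 9, 9]_9 code can exist. In particular it is not MDS (MDS requires d = n − k + 1 exactly).
Description: the claimed parameters are [15, 9, 9]_9; such a code would be impossible (violates the Singleton bound).


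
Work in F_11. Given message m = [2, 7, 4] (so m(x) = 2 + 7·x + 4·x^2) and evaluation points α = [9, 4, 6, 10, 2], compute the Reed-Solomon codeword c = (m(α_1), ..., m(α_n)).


c = [4, 6, 1, 10, 10]

Message polynomial: m(x) = 2 + 7·x + 4·x^2 (mod 11).
For each evaluation point α_i, compute m(α_i) mod 11:
  α_1 = 9: Horner steps 4 → 10 → 4, so m(9) = 4.
  α_2 = 4: Horner steps 4 → 1 → 6, so m(4) = 6.
  α_3 = 6: Horner steps 4 → 9 → 1, so m(6) = 1.
  α_4 = 10: Horner steps 4 → 3 → 10, so m(10) = 10.
  α_5 = 2: Horner steps 4 → 4 → 10, so m(2) = 10.
Codeword c = [4, 6, 1, 10, 10] ∈ F_11^5.


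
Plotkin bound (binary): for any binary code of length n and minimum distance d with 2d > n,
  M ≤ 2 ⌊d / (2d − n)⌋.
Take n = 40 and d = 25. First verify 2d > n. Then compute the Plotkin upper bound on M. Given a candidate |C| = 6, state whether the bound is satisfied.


Plotkin bound M ≤ 4; given |C| = 6 > bound (violated).

Check applicability: 2d = 50, n = 40.
2d − n = 10 > 0, so Plotkin applies.
Compute d/(2d−n) = 25/10 ≈ 2.5000.
⌊d/(2d−n)⌋ = 2.
Plotkin bound: M ≤ 2·2 = 4.
Given |C| = 6, check: VIOLATED.
This |C| is above the Plotkin bound, so no binary code with n = 40, d = 25 and 6 codewords exists.


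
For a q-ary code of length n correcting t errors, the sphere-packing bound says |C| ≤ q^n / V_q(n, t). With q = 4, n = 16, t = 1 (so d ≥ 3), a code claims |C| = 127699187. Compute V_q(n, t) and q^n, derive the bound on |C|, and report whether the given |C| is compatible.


V_q(n, t) = 49, q^n = 4294967296, Hamming bound = 87652393, |C| = 127699187 > bound (violated).

Step 1: Compute V_q(n, t) = Σ_{j=0}^1 C(n, j) (q−1)^j.
  j = 0: C(16,0)·(3)^0 = 1·1 = 1.
  j = 1: C(16,1)·(3)^1 = 16·3 = 48.
  V_q(n, t) = 1 + 48 = 49.
Step 2: q^n = 4^16 = 4294967296.
Step 3: Hamming bound ⌊q^n / V_q(n,t)⌋ = ⌊4294967296/49⌋ = 87652393.
Step 4: Compare |C| = 127699187 to 87652393: violated.
The claimed |C| lies above the Hamming bound, so no 4-ary code of length 16 with d ≥ 3 can have 127699187 codewords.


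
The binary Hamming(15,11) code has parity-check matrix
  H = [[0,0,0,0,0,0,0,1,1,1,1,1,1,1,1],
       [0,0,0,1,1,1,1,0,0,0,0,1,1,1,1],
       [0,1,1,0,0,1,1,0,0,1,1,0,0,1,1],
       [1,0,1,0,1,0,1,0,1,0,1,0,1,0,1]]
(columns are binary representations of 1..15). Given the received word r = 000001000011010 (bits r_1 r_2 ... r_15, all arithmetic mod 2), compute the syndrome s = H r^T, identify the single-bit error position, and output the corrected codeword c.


s = (1, 1, 1, 1)^T, error position = 15, corrected codeword c = 000001000011011

Compute s = H r^T mod 2 one row at a time:
  s_1 = 0 + 0 + 0 + 1 + 1 + 0 + 1 + 0 = 3 ≡ 1 (mod 2).
  s_2 = 0 + 0 + 1 + 0 + 1 + 0 + 1 + 0 = 3 ≡ 1 (mod 2).
  s_3 = 0 + 0 + 1 + 0 + 0 + 1 + 1 + 0 = 3 ≡ 1 (mod 2).
  s_4 = 0 + 0 + 0 + 0 + 0 + 1 + 0 + 0 = 1 ≡ 1 (mod 2).
s = (1, 1, 1, 1)^T — this equals column 15 of H (binary 1111), so error is at position 15.
Correct: flip bit 15 of r = 000001000011010 to get c = 000001000011011.


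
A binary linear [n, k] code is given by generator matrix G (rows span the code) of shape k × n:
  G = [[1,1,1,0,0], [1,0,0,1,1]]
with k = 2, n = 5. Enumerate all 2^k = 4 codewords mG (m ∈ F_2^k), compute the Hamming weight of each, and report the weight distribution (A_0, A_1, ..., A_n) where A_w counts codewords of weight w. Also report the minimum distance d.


Weight distribution: A_0 = 1, A_3 = 2, A_4 = 1. Minimum distance d = 3.

Enumerate all 2^2 = 4 messages m ∈ F_2^2.
For each, compute codeword c = mG in F_2^5, then tally its weight.
  m = 00 → c = 00000, weight = 0.
  m = 10 → c = 11100, weight = 3.
  m = 01 → c = 10011, weight = 3.
  m = 11 → c = 01111, weight = 4.
Tally weights:
  weight 0: 1 codewords.
  weight 3: 2 codewords.
  weight 4: 1 codewords.
Minimum distance d = smallest w > 0 with A_w > 0 = 3.
Sanity: Σ A_w = 4 = 2^2 = 4 ✓.


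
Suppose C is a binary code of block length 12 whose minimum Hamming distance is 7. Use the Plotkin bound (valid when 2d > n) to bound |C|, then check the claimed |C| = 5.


Plotkin bound M ≤ 6; given |C| = 5 ≤ bound (satisfied).

Check applicability: 2d = 14, n = 12.
2d − n = 2 > 0, so Plotkin applies.
Compute d/(2d−n) = 7/2 ≈ 3.5000.
⌊d/(2d−n)⌋ = 3.
Plotkin bound: M ≤ 2·3 = 6.
Given |C| = 5, check: satisfied.
This |C| is below the Plotkin bound.


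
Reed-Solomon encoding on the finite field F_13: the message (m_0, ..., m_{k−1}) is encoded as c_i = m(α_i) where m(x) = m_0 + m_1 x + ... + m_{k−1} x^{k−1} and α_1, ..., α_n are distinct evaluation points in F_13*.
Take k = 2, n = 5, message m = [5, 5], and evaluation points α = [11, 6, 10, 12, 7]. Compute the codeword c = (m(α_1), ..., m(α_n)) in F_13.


c = [8, 9, 3, 0, 1]

Message polynomial: m(x) = 5 + 5·x (mod 13).
For each evaluation point α_i, compute m(α_i) mod 13:
  α_1 = 11: Horner steps 5 → 8, so m(11) = 8.
  α_2 = 6: Horner steps 5 → 9, so m(6) = 9.
  α_3 = 10: Horner steps 5 → 3, so m(10) = 3.
  α_4 = 12: Horner steps 5 → 0, so m(12) = 0.
  α_5 = 7: Horner steps 5 → 1, so m(7) = 1.
Codeword c = [8, 9, 3, 0, 1] ∈ F_13^5.


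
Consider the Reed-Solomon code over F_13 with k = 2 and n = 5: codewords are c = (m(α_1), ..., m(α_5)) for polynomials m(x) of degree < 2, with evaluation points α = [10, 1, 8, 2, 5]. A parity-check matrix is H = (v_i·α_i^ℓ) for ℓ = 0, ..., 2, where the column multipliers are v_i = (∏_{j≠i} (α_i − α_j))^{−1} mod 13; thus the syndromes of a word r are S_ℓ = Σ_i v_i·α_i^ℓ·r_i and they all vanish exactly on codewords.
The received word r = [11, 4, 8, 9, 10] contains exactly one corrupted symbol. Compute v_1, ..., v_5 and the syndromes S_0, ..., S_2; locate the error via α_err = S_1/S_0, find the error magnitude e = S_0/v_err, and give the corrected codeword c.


S = (3, 6, 12), error at position 4, error magnitude e = 10, c = [11, 4, 8, 12, 10].

Step 1: column multipliers v_i = (∏_{j≠i}(α_i − α_j))^{−1} mod 13.
  i = 1 (α = 10): (10−1)(10−8)(10−2)(10−5) = 9·2·8·5 = 720 ≡ 5, so v_1 = 5^{−1} = 8 (mod 13).
  i = 2 (α = 1): (1−10)(1−8)(1−2)(1−5) = (−9)·(−7)·(−1)·(−4) = 252 ≡ 5, so v_2 = 5^{−1} = 8 (mod 13).
  i = 3 (α = 8): (8−10)(8−1)(8−2)(8−5) = (−2)·7·6·3 = −252 ≡ 8, so v_3 = 8^{−1} = 5 (mod 13).
  i = 4 (α = 2): (2−10)(2−1)(2−8)(2−5) = (−8)·1·(−6)·(−3) = −144 ≡ 12, so v_4 = 12^{−1} = 12 (mod 13).
  i = 5 (α = 5): (5−10)(5−1)(5−8)(5−2) = (−5)·4·(−3)·3 = 180 ≡ 11, so v_5 = 11^{−1} = 6 (mod 13).
  v = [8, 8, 5, 12, 6].
Step 2: syndromes of r = [11, 4, 8, 9, 10] (all sums mod 13).
  S_0 = Σ v_i r_i = 8·11 + 8·4 + 5·8 + 12·9 + 6·10 = 328 ≡ 3.
  S_1 = Σ v_i α_i r_i = 8·10·11 + 8·1·4 + 5·8·8 + 12·2·9 + 6·5·10 = 1748 ≡ 6.
  α_i^2 mod 13 = [9, 1, 12, 4, 12].
  S_2 = Σ v_i α_i^2 r_i = 8·9·11 + 8·1·4 + 5·12·8 + 12·4·9 + 6·12·10 = 2456 ≡ 12.
  S = (3, 6, 12) ≠ 0, so r is not a codeword (an error is present).
Step 3: locate the error. For a single error e at position i, S_ℓ = v_i·e·α_i^ℓ, so α_err = S_1/S_0.
  S_0^{−1} = 3^{−1} = 9 (mod 13), so α_err = 6·9 = 54 ≡ 2 = α_4. Error position i = 4.
  Consistency check: S_2/S_1 = 12·11 = 132 ≡ 2 = α_err ✓ (single-error assumption holds).
Step 4: error magnitude e = S_0/v_4 = S_0·∏_{j≠4}(α_4 − α_j) = 3·12 = 36 ≡ 10 (mod 13).
Step 5: correct position 4: c_4 = r_4 − e = 9 − 10 ≡ 12 (mod 13). Hence c = [11, 4, 8, 12, 10].
  Check: interpolating c through the α_i gives m(x) = 9 + 8·x (degree < 2) with m(α_i) = c_i for every i, so c is indeed a codeword.


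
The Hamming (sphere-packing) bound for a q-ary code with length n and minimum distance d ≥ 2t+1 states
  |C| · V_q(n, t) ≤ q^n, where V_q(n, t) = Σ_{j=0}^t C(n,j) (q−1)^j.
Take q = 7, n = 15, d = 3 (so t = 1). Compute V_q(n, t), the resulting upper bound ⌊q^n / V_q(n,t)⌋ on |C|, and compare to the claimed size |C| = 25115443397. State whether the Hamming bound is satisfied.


V_q(n, t) = 91, q^n = 4747561509943, Hamming bound = 52171005603, |C| = 25115443397 ≤ bound (satisfied).

Step 1: Compute V_q(n, t) = Σ_{j=0}^1 C(n, j) (q−1)^j.
  j = 0: C(15,0)·(6)^0 = 1·1 = 1.
  j = 1: C(15,1)·(6)^1 = 15·6 = 90.
  V_q(n, t) = 1 + 90 = 91.
Step 2: q^n = 7^15 = 4747561509943.
Step 3: Hamming bound ⌊q^n / V_q(n,t)⌋ = ⌊4747561509943/91⌋ = 52171005603.
Step 4: Compare |C| = 25115443397 to 52171005603: satisfied.
The claimed |C| lies below the Hamming bound.


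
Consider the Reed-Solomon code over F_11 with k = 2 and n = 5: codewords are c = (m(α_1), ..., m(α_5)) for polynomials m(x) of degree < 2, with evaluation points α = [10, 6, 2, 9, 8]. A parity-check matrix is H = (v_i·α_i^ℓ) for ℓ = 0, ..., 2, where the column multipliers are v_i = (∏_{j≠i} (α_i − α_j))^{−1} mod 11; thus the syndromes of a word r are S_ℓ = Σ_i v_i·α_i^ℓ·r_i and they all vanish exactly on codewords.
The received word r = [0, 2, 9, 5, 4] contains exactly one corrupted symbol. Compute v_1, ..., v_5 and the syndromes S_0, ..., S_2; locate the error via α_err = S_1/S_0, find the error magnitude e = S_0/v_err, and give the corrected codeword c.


S = (3, 8, 3), error at position 1, error magnitude e = 5, c = [6, 2, 9, 5, 4].

Step 1: column multipliers v_i = (∏_{j≠i}(α_i − α_j))^{−1} mod 11.
  i = 1 (α = 10): (10−6)(10−2)(10−9)(10−8) = 4·8·1·2 = 64 ≡ 9, so v_1 = 9^{−1} = 5 (mod 11).
  i = 2 (α = 6): (6−10)(6−2)(6−9)(6−8) = (−4)·4·(−3)·(−2) = −96 ≡ 3, so v_2 = 3^{−1} = 4 (mod 11).
  i = 3 (α = 2): (2−10)(2−6)(2−9)(2−8) = (−8)·(−4)·(−7)·(−6) = 1344 ≡ 2, so v_3 = 2^{−1} = 6 (mod 11).
  i = 4 (α = 9): (9−10)(9−6)(9−2)(9−8) = (−1)·3·7·1 = −21 ≡ 1, so v_4 = 1^{−1} = 1 (mod 11).
  i = 5 (α = 8): (8−10)(8−6)(8−2)(8−9) = (−2)·2·6·(−1) = 24 ≡ 2, so v_5 = 2^{−1} = 6 (mod 11).
  v = [5, 4, 6, 1, 6].
Step 2: syndromes of r = [0, 2, 9, 5, 4] (all sums mod 11).
  S_0 = Σ v_i r_i = 5·0 + 4·2 + 6·9 + 1·5 + 6·4 = 91 ≡ 3.
  S_1 = Σ v_i α_i r_i = 5·10·0 + 4·6·2 + 6·2·9 + 1·9·5 + 6·8·4 = 393 ≡ 8.
  α_i^2 mod 11 = [1, 3, 4, 4, 9].
  S_2 = Σ v_i α_i^2 r_i = 5·1·0 + 4·3·2 + 6·4·9 + 1·4·5 + 6·9·4 = 476 ≡ 3.
  S = (3, 8, 3) ≠ 0, so r is not a codeword (an error is present).
Step 3: locate the error. For a single error e at position i, S_ℓ = v_i·e·α_i^ℓ, so α_err = S_1/S_0.
  S_0^{−1} = 3^{−1} = 4 (mod 11), so α_err = 8·4 = 32 ≡ 10 = α_1. Error position i = 1.
  Consistency check: S_2/S_1 = 3·7 = 21 ≡ 10 = α_err ✓ (single-error assumption holds).
Step 4: error magnitude e = S_0/v_1 = S_0·∏_{j≠1}(α_1 − α_j) = 3·9 = 27 ≡ 5 (mod 11).
Step 5: correct position 1: c_1 = r_1 − e = 0 − 5 ≡ 6 (mod 11). Hence c = [6, 2, 9, 5, 4].
  Check: interpolating c through the α_i gives m(x) = 7 + 1·x (degree < 2) with m(α_i) = c_i for every i, so c is indeed a codeword.


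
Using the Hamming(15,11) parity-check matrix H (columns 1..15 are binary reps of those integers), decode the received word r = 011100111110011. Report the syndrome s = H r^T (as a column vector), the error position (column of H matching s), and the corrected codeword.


s = (0, 0, 1, 1)^T, error position = 3, corrected codeword c = 010100111110011

Compute s = H r^T mod 2 one row at a time:
  s_1 = 1 + 1 + 1 + 1 + 0 + 0 + 1 + 1 = 6 ≡ 0 (mod 2).
  s_2 = 1 + 0 + 0 + 1 + 0 + 0 + 1 + 1 = 4 ≡ 0 (mod 2).
  s_3 = 1 + 1 + 0 + 1 + 1 + 1 + 1 + 1 = 7 ≡ 1 (mod 2).
  s_4 = 0 + 1 + 0 + 1 + 1 + 1 + 0 + 1 = 5 ≡ 1 (mod 2).
s = (0, 0, 1, 1)^T — this equals column 3 of H (binary 0011), so error is at position 3.
Correct: flip bit 3 of r = 011100111110011 to get c = 010100111110011.


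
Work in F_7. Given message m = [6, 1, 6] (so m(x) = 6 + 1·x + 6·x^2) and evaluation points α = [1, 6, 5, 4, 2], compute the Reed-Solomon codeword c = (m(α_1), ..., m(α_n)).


c = [6, 4, 0, 1, 4]

Message polynomial: m(x) = 6 + 1·x + 6·x^2 (mod 7).
For each evaluation point α_i, compute m(α_i) mod 7:
  α_1 = 1: Horner steps 6 → 0 → 6, so m(1) = 6.
  α_2 = 6: Horner steps 6 → 2 → 4, so m(6) = 4.
  α_3 = 5: Horner steps 6 → 3 → 0, so m(5) = 0.
  α_4 = 4: Horner steps 6 → 4 → 1, so m(4) = 1.
  α_5 = 2: Horner steps 6 → 6 → 4, so m(2) = 4.
Codeword c = [6, 4, 0, 1, 4] ∈ F_7^5.


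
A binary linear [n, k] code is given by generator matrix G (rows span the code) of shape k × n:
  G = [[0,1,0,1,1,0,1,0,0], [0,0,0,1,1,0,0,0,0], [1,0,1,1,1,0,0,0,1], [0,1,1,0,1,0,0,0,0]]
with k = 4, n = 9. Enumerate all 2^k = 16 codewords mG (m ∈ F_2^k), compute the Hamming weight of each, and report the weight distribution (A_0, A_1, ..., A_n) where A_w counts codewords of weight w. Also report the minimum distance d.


Weight distribution: A_0 = 1, A_2 = 2, A_3 = 5, A_4 = 5, A_5 = 2, A_7 = 1. Minimum distance d = 2.

Enumerate all 2^4 = 16 messages m ∈ F_2^4.
For each, compute codeword c = mG in F_2^9, then tally its weight.
  m = 0000 → c = 000000000, weight = 0.
  m = 1000 → c = 010110100, weight = 4.
  m = 0100 → c = 000110000, weight = 2.
  m = 1100 → c = 010000100, weight = 2.
  m = 0010 → c = 101110001, weight = 5.
  m = 1010 → c = 111000101, weight = 5.
  m = 0110 → c = 101000001, weight = 3.
  m = 1110 → c = 111110101, weight = 7.
  m = 0001 → c = 011010000, weight = 3.
  m = 1001 → c = 001100100, weight = 3.
  m = 0101 → c = 011100000, weight = 3.
  m = 1101 → c = 001010100, weight = 3.
  m = 0011 → c = 110100001, weight = 4.
  m = 1011 → c = 100010101, weight = 4.
  m = 0111 → c = 110010001, weight = 4.
  m = 1111 → c = 100100101, weight = 4.
Tally weights:
  weight 0: 1 codewords.
  weight 2: 2 codewords.
  weight 3: 5 codewords.
  weight 4: 5 codewords.
  weight 5: 2 codewords.
  weight 7: 1 codewords.
Minimum distance d = smallest w > 0 with A_w > 0 = 2.
Sanity: Σ A_w = 16 = 2^4 = 16 ✓.


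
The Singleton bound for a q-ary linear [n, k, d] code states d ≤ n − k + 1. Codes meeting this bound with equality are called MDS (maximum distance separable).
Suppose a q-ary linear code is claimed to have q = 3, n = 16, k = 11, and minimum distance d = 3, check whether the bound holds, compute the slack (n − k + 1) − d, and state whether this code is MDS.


Singleton RHS = n − k + 1 = 6, slack = 3, bound satisfied, not MDS.

Singleton bound: d ≤ n − k + 1.
Here n = 16, k = 11, so n − k + 1 = 6.
Given d = 3, check d ≤ 6: YES.
Slack = (n − k + 1) − d = 3.
The code is NOT MDS (slack = 3 > 0).
Description: the claimed parameters are [16, 11, 3]_3; such a code would be non-MDS.


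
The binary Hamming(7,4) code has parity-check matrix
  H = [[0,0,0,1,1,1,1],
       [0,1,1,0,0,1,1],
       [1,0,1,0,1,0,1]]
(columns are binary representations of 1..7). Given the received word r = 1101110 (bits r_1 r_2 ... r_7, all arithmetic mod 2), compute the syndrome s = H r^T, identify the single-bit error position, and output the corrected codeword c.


s = (1, 0, 0)^T, error position = 4, corrected codeword c = 1100110

Compute s = H r^T mod 2 one row at a time:
  s_1 = 1 + 1 + 1 + 0 = 3 ≡ 1 (mod 2).
  s_2 = 1 + 0 + 1 + 0 = 2 ≡ 0 (mod 2).
  s_3 = 1 + 0 + 1 + 0 = 2 ≡ 0 (mod 2).
s = (1, 0, 0)^T — this equals column 4 of H (binary 100), so error is at position 4.
Correct: flip bit 4 of r = 1101110 to get c = 1100110.


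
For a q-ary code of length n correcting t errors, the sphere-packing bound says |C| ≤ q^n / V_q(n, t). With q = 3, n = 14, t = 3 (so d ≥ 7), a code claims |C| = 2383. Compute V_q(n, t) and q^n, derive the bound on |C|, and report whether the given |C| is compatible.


V_q(n, t) = 3305, q^n = 4782969, Hamming bound = 1447, |C| = 2383 > bound (violated).

Step 1: Compute V_q(n, t) = Σ_{j=0}^3 C(n, j) (q−1)^j.
  j = 0: C(14,0)·(2)^0 = 1·1 = 1.
  j = 1: C(14,1)·(2)^1 = 14·2 = 28.
  j = 2: C(14,2)·(2)^2 = 91·4 = 364.
  j = 3: C(14,3)·(2)^3 = 364·8 = 2912.
  V_q(n, t) = 1 + 28 + 364 + 2912 = 3305.
Step 2: q^n = 3^14 = 4782969.
Step 3: Hamming bound ⌊q^n / V_q(n,t)⌋ = ⌊4782969/3305⌋ = 1447.
Step 4: Compare |C| = 2383 to 1447: violated.
The claimed |C| lies above the Hamming bound, so no 3-ary code of length 14 with d ≥ 7 can have 2383 codewords.


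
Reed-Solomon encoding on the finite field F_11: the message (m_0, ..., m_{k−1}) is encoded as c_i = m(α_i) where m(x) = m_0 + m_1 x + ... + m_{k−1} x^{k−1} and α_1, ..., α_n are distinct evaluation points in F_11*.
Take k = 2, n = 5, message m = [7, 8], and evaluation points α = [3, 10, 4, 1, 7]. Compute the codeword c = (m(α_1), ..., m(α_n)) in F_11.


c = [9, 10, 6, 4, 8]

Message polynomial: m(x) = 7 + 8·x (mod 11).
For each evaluation point α_i, compute m(α_i) mod 11:
  α_1 = 3: Horner steps 8 → 9, so m(3) = 9.
  α_2 = 10: Horner steps 8 → 10, so m(10) = 10.
  α_3 = 4: Horner steps 8 → 6, so m(4) = 6.
  α_4 = 1: Horner steps 8 → 4, so m(1) = 4.
  α_5 = 7: Horner steps 8 → 8, so m(7) = 8.
Codeword c = [9, 10, 6, 4, 8] ∈ F_11^5.


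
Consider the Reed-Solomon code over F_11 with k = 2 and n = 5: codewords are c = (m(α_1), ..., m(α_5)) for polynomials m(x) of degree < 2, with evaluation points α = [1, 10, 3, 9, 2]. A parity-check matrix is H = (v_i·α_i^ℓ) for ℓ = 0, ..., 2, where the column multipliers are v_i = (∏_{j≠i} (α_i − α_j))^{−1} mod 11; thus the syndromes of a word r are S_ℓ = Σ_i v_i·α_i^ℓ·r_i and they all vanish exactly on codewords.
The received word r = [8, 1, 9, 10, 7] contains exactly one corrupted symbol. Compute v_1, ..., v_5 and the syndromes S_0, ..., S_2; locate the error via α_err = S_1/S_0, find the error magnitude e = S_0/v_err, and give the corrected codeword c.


S = (3, 3, 3), error at position 1, error magnitude e = 3, c = [5, 1, 9, 10, 7].

Step 1: column multipliers v_i = (∏_{j≠i}(α_i − α_j))^{−1} mod 11.
  i = 1 (α = 1): (1−10)(1−3)(1−9)(1−2) = (−9)·(−2)·(−8)·(−1) = 144 ≡ 1, so v_1 = 1^{−1} = 1 (mod 11).
  i = 2 (α = 10): (10−1)(10−3)(10−9)(10−2) = 9·7·1·8 = 504 ≡ 9, so v_2 = 9^{−1} = 5 (mod 11).
  i = 3 (α = 3): (3−1)(3−10)(3−9)(3−2) = 2·(−7)·(−6)·1 = 84 ≡ 7, so v_3 = 7^{−1} = 8 (mod 11).
  i = 4 (α = 9): (9−1)(9−10)(9−3)(9−2) = 8·(−1)·6·7 = −336 ≡ 5, so v_4 = 5^{−1} = 9 (mod 11).
  i = 5 (α = 2): (2−1)(2−10)(2−3)(2−9) = 1·(−8)·(−1)·(−7) = −56 ≡ 10, so v_5 = 10^{−1} = 10 (mod 11).
  v = [1, 5, 8, 9, 10].
Step 2: syndromes of r = [8, 1, 9, 10, 7] (all sums mod 11).
  S_0 = Σ v_i r_i = 1·8 + 5·1 + 8·9 + 9·10 + 10·7 = 245 ≡ 3.
  S_1 = Σ v_i α_i r_i = 1·1·8 + 5·10·1 + 8·3·9 + 9·9·10 + 10·2·7 = 1224 ≡ 3.
  α_i^2 mod 11 = [1, 1, 9, 4, 4].
  S_2 = Σ v_i α_i^2 r_i = 1·1·8 + 5·1·1 + 8·9·9 + 9·4·10 + 10·4·7 = 1301 ≡ 3.
  S = (3, 3, 3) ≠ 0, so r is not a codeword (an error is present).
Step 3: locate the error. For a single error e at position i, S_ℓ = v_i·e·α_i^ℓ, so α_err = S_1/S_0.
  S_0^{−1} = 3^{−1} = 4 (mod 11), so α_err = 3·4 = 12 ≡ 1 = α_1. Error position i = 1.
  Consistency check: S_2/S_1 = 3·4 = 12 ≡ 1 = α_err ✓ (single-error assumption holds).
Step 4: error magnitude e = S_0/v_1 = S_0·∏_{j≠1}(α_1 − α_j) = 3·1 = 3 ≡ 3 (mod 11).
Step 5: correct position 1: c_1 = r_1 − e = 8 − 3 ≡ 5 (mod 11). Hence c = [5, 1, 9, 10, 7].
  Check: interpolating c through the α_i gives m(x) = 3 + 2·x (degree < 2) with m(α_i) = c_i for every i, so c is indeed a codeword.


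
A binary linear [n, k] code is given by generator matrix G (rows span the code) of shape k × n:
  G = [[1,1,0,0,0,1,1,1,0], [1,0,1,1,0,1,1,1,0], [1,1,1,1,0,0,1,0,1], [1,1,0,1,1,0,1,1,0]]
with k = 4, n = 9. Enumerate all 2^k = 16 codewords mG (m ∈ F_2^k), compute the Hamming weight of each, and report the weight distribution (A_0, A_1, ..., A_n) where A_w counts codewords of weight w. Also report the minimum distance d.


Weight distribution: A_0 = 1, A_3 = 3, A_4 = 3, A_5 = 4, A_6 = 4, A_7 = 1. Minimum distance d = 3.

Enumerate all 2^4 = 16 messages m ∈ F_2^4.
For each, compute codeword c = mG in F_2^9, then tally its weight.
  m = 0000 → c = 000000000, weight = 0.
  m = 1000 → c = 110001110, weight = 5.
  m = 0100 → c = 101101110, weight = 6.
  m = 1100 → c = 011100000, weight = 3.
  m = 0010 → c = 111100101, weight = 6.
  m = 1010 → c = 001101011, weight = 5.
  m = 0110 → c = 010001011, weight = 4.
  m = 1110 → c = 100000101, weight = 3.
  m = 0001 → c = 110110110, weight = 6.
  m = 1001 → c = 000111000, weight = 3.
  m = 0101 → c = 011011000, weight = 4.
  m = 1101 → c = 101010110, weight = 5.
  m = 0011 → c = 001010011, weight = 4.
  m = 1011 → c = 111011101, weight = 7.
  m = 0111 → c = 100111101, weight = 6.
  m = 1111 → c = 010110011, weight = 5.
Tally weights:
  weight 0: 1 codewords.
  weight 3: 3 codewords.
  weight 4: 3 codewords.
  weight 5: 4 codewords.
  weight 6: 4 codewords.
  weight 7: 1 codewords.
Minimum distance d = smallest w > 0 with A_w > 0 = 3.
Sanity: Σ A_w = 16 = 2^4 = 16 ✓.


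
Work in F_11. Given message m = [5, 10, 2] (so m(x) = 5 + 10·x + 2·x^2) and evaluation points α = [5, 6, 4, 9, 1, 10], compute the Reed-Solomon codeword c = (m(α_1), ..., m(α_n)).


c = [6, 5, 0, 4, 6, 8]

Message polynomial: m(x) = 5 + 10·x + 2·x^2 (mod 11).
For each evaluation point α_i, compute m(α_i) mod 11:
  α_1 = 5: Horner steps 2 → 9 → 6, so m(5) = 6.
  α_2 = 6: Horner steps 2 → 0 → 5, so m(6) = 5.
  α_3 = 4: Horner steps 2 → 7 → 0, so m(4) = 0.
  α_4 = 9: Horner steps 2 → 6 → 4, so m(9) = 4.
  α_5 = 1: Horner steps 2 → 1 → 6, so m(1) = 6.
  α_6 = 10: Horner steps 2 → 8 → 8, so m(10) = 8.
Codeword c = [6, 5, 0, 4, 6, 8] ∈ F_11^6.


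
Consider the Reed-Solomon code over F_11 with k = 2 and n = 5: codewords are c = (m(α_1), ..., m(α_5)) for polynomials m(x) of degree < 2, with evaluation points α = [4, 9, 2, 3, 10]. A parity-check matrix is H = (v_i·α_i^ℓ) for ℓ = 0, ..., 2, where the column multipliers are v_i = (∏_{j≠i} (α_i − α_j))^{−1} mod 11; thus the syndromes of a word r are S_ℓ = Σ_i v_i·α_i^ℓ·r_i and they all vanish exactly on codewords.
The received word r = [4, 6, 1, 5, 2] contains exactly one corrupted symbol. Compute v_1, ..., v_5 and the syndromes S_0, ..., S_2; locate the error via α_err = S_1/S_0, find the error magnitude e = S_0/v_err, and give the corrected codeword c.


S = (4, 1, 3), error at position 4, error magnitude e = 8, c = [4, 6, 1, 8, 2].

Step 1: column multipliers v_i = (∏_{j≠i}(α_i − α_j))^{−1} mod 11.
  i = 1 (α = 4): (4−9)(4−2)(4−3)(4−10) = (−5)·2·1·(−6) = 60 ≡ 5, so v_1 = 5^{−1} = 9 (mod 11).
  i = 2 (α = 9): (9−4)(9−2)(9−3)(9−10) = 5·7·6·(−1) = −210 ≡ 10, so v_2 = 10^{−1} = 10 (mod 11).
  i = 3 (α = 2): (2−4)(2−9)(2−3)(2−10) = (−2)·(−7)·(−1)·(−8) = 112 ≡ 2, so v_3 = 2^{−1} = 6 (mod 11).
  i = 4 (α = 3): (3−4)(3−9)(3−2)(3−10) = (−1)·(−6)·1·(−7) = −42 ≡ 2, so v_4 = 2^{−1} = 6 (mod 11).
  i = 5 (α = 10): (10−4)(10−9)(10−2)(10−3) = 6·1·8·7 = 336 ≡ 6, so v_5 = 6^{−1} = 2 (mod 11).
  v = [9, 10, 6, 6, 2].
Step 2: syndromes of r = [4, 6, 1, 5, 2] (all sums mod 11).
  S_0 = Σ v_i r_i = 9·4 + 10·6 + 6·1 + 6·5 + 2·2 = 136 ≡ 4.
  S_1 = Σ v_i α_i r_i = 9·4·4 + 10·9·6 + 6·2·1 + 6·3·5 + 2·10·2 = 826 ≡ 1.
  α_i^2 mod 11 = [5, 4, 4, 9, 1].
  S_2 = Σ v_i α_i^2 r_i = 9·5·4 + 10·4·6 + 6·4·1 + 6·9·5 + 2·1·2 = 718 ≡ 3.
  S = (4, 1, 3) ≠ 0, so r is not a codeword (an error is present).
Step 3: locate the error. For a single error e at position i, S_ℓ = v_i·e·α_i^ℓ, so α_err = S_1/S_0.
  S_0^{−1} = 4^{−1} = 3 (mod 11), so α_err = 1·3 = 3 ≡ 3 = α_4. Error position i = 4.
  Consistency check: S_2/S_1 = 3·1 = 3 ≡ 3 = α_err ✓ (single-error assumption holds).
Step 4: error magnitude e = S_0/v_4 = S_0·∏_{j≠4}(α_4 − α_j) = 4·2 = 8 ≡ 8 (mod 11).
Step 5: correct position 4: c_4 = r_4 − e = 5 − 8 ≡ 8 (mod 11). Hence c = [4, 6, 1, 8, 2].
  Check: interpolating c through the α_i gives m(x) = 9 + 7·x (degree < 2) with m(α_i) = c_i for every i, so c is indeed a codeword.


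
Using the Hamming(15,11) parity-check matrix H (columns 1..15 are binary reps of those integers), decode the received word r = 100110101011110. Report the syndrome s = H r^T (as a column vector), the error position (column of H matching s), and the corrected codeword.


s = (1, 0, 1, 0)^T, error position = 10, corrected codeword c = 100110101111110

Compute s = H r^T mod 2 one row at a time:
  s_1 = 0 + 1 + 0 + 1 + 1 + 1 + 1 + 0 = 5 ≡ 1 (mod 2).
  s_2 = 1 + 1 + 0 + 1 + 1 + 1 + 1 + 0 = 6 ≡ 0 (mod 2).
  s_3 = 0 + 0 + 0 + 1 + 0 + 1 + 1 + 0 = 3 ≡ 1 (mod 2).
  s_4 = 1 + 0 + 1 + 1 + 1 + 1 + 1 + 0 = 6 ≡ 0 (mod 2).
s = (1, 0, 1, 0)^T — this equals column 10 of H (binary 1010), so error is at position 10.
Correct: flip bit 10 of r = 100110101011110 to get c = 100110101111110.


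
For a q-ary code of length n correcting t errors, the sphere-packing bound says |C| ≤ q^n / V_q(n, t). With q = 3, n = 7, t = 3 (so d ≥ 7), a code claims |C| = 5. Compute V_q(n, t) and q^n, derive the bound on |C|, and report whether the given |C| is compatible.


V_q(n, t) = 379, q^n = 2187, Hamming bound = 5, |C| = 5 ≤ bound (satisfied).

Step 1: Compute V_q(n, t) = Σ_{j=0}^3 C(n, j) (q−1)^j.
  j = 0: C(7,0)·(2)^0 = 1·1 = 1.
  j = 1: C(7,1)·(2)^1 = 7·2 = 14.
  j = 2: C(7,2)·(2)^2 = 21·4 = 84.
  j = 3: C(7,3)·(2)^3 = 35·8 = 280.
  V_q(n, t) = 1 + 14 + 84 + 280 = 379.
Step 2: q^n = 3^7 = 2187.
Step 3: Hamming bound ⌊q^n / V_q(n,t)⌋ = ⌊2187/379⌋ = 5.
Step 4: Compare |C| = 5 to 5: satisfied.
The claimed |C| lies at the Hamming bound (tight).


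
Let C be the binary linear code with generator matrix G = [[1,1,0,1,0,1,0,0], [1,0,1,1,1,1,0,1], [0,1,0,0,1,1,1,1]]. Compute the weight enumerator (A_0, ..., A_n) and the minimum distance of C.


Weight distribution: A_0 = 1, A_3 = 1, A_4 = 2, A_5 = 3, A_6 = 1. Minimum distance d = 3.

Enumerate all 2^3 = 8 messages m ∈ F_2^3.
For each, compute codeword c = mG in F_2^8, then tally its weight.
  m = 000 → c = 00000000, weight = 0.
  m = 100 → c = 11010100, weight = 4.
  m = 010 → c = 10111101, weight = 6.
  m = 110 → c = 01101001, weight = 4.
  m = 001 → c = 01001111, weight = 5.
  m = 101 → c = 10011011, weight = 5.
  m = 011 → c = 11110010, weight = 5.
  m = 111 → c = 00100110, weight = 3.
Tally weights:
  weight 0: 1 codewords.
  weight 3: 1 codewords.
  weight 4: 2 codewords.
  weight 5: 3 codewords.
  weight 6: 1 codewords.
Minimum distance d = smallest w > 0 with A_w > 0 = 3.
Sanity: Σ A_w = 8 = 2^3 = 8 ✓.


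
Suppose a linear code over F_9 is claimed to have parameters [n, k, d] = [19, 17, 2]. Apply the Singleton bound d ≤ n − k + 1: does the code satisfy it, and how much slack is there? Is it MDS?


Singleton RHS = n − k + 1 = 3, slack = 1, bound satisfied, not MDS.

Singleton bound: d ≤ n − k + 1.
Here n = 19, k = 17, so n − k + 1 = 3.
Given d = 2, check d ≤ 3: YES.
Slack = (n − k + 1) − d = 1.
The code is NOT MDS (slack = 1 > 0).
Description: the claimed parameters are [19, 17, 2]_9; such a code would be non-MDS.


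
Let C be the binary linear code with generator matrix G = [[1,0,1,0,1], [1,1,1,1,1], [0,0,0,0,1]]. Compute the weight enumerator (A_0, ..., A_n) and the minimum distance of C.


Weight distribution: A_0 = 1, A_1 = 1, A_2 = 2, A_3 = 2, A_4 = 1, A_5 = 1. Minimum distance d = 1.

Enumerate all 2^3 = 8 messages m ∈ F_2^3.
For each, compute codeword c = mG in F_2^5, then tally its weight.
  m = 000 → c = 00000, weight = 0.
  m = 100 → c = 10101, weight = 3.
  m = 010 → c = 11111, weight = 5.
  m = 110 → c = 01010, weight = 2.
  m = 001 → c = 00001, weight = 1.
  m = 101 → c = 10100, weight = 2.
  m = 011 → c = 11110, weight = 4.
  m = 111 → c = 01011, weight = 3.
Tally weights:
  weight 0: 1 codewords.
  weight 1: 1 codewords.
  weight 2: 2 codewords.
  weight 3: 2 codewords.
  weight 4: 1 codewords.
  weight 5: 1 codewords.
Minimum distance d = smallest w > 0 with A_w > 0 = 1.
Sanity: Σ A_w = 8 = 2^3 = 8 ✓.


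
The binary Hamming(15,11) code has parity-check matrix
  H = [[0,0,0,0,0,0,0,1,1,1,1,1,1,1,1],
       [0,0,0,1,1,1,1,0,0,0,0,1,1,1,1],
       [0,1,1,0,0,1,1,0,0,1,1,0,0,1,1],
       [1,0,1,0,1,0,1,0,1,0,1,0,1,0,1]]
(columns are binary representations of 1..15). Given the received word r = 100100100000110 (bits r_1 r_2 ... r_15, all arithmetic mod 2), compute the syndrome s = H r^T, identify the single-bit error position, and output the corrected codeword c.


s = (0, 0, 0, 1)^T, error position = 1, corrected codeword c = 000100100000110

Compute s = H r^T mod 2 one row at a time:
  s_1 = 0 + 0 + 0 + 0 + 0 + 1 + 1 + 0 = 2 ≡ 0 (mod 2).
  s_2 = 1 + 0 + 0 + 1 + 0 + 1 + 1 + 0 = 4 ≡ 0 (mod 2).
  s_3 = 0 + 0 + 0 + 1 + 0 + 0 + 1 + 0 = 2 ≡ 0 (mod 2).
  s_4 = 1 + 0 + 0 + 1 + 0 + 0 + 1 + 0 = 3 ≡ 1 (mod 2).
s = (0, 0, 0, 1)^T — this equals column 1 of H (binary 0001), so error is at position 1.
Correct: flip bit 1 of r = 100100100000110 to get c = 000100100000110.


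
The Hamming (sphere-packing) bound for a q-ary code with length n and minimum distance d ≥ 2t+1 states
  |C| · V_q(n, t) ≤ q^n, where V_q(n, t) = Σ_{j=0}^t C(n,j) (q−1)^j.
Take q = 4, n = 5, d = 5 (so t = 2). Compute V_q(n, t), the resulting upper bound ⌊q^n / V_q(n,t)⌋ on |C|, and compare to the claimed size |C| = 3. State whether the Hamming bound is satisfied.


V_q(n, t) = 106, q^n = 1024, Hamming bound = 9, |C| = 3 ≤ bound (satisfied).

Step 1: Compute V_q(n, t) = Σ_{j=0}^2 C(n, j) (q−1)^j.
  j = 0: C(5,0)·(3)^0 = 1·1 = 1.
  j = 1: C(5,1)·(3)^1 = 5·3 = 15.
  j = 2: C(5,2)·(3)^2 = 10·9 = 90.
  V_q(n, t) = 1 + 15 + 90 = 106.
Step 2: q^n = 4^5 = 1024.
Step 3: Hamming bound ⌊q^n / V_q(n,t)⌋ = ⌊1024/106⌋ = 9.
Step 4: Compare |C| = 3 to 9: satisfied.
The claimed |C| lies below the Hamming bound.


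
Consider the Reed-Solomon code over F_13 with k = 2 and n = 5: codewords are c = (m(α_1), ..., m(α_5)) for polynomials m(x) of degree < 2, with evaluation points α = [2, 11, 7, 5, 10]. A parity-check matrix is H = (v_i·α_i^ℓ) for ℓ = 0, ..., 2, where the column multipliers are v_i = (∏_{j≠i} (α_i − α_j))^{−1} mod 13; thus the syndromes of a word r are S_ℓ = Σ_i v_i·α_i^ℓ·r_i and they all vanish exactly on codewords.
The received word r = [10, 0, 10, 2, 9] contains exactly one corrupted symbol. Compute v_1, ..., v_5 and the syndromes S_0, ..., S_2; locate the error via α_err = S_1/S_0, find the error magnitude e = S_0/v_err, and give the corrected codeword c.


S = (7, 1, 2), error at position 1, error magnitude e = 7, c = [3, 0, 10, 2, 9].

Step 1: column multipliers v_i = (∏_{j≠i}(α_i − α_j))^{−1} mod 13.
  i = 1 (α = 2): (2−11)(2−7)(2−5)(2−10) = (−9)·(−5)·(−3)·(−8) = 1080 ≡ 1, so v_1 = 1^{−1} = 1 (mod 13).
  i = 2 (α = 11): (11−2)(11−7)(11−5)(11−10) = 9·4·6·1 = 216 ≡ 8, so v_2 = 8^{−1} = 5 (mod 13).
  i = 3 (α = 7): (7−2)(7−11)(7−5)(7−10) = 5·(−4)·2·(−3) = 120 ≡ 3, so v_3 = 3^{−1} = 9 (mod 13).
  i = 4 (α = 5): (5−2)(5−11)(5−7)(5−10) = 3·(−6)·(−2)·(−5) = −180 ≡ 2, so v_4 = 2^{−1} = 7 (mod 13).
  i = 5 (α = 10): (10−2)(10−11)(10−7)(10−5) = 8·(−1)·3·5 = −120 ≡ 10, so v_5 = 10^{−1} = 4 (mod 13).
  v = [1, 5, 9, 7, 4].
Step 2: syndromes of r = [10, 0, 10, 2, 9] (all sums mod 13).
  S_0 = Σ v_i r_i = 1·10 + 5·0 + 9·10 + 7·2 + 4·9 = 150 ≡ 7.
  S_1 = Σ v_i α_i r_i = 1·2·10 + 5·11·0 + 9·7·10 + 7·5·2 + 4·10·9 = 1080 ≡ 1.
  α_i^2 mod 13 = [4, 4, 10, 12, 9].
  S_2 = Σ v_i α_i^2 r_i = 1·4·10 + 5·4·0 + 9·10·10 + 7·12·2 + 4·9·9 = 1432 ≡ 2.
  S = (7, 1, 2) ≠ 0, so r is not a codeword (an error is present).
Step 3: locate the error. For a single error e at position i, S_ℓ = v_i·e·α_i^ℓ, so α_err = S_1/S_0.
  S_0^{−1} = 7^{−1} = 2 (mod 13), so α_err = 1·2 = 2 ≡ 2 = α_1. Error position i = 1.
  Consistency check: S_2/S_1 = 2·1 = 2 ≡ 2 = α_err ✓ (single-error assumption holds).
Step 4: error magnitude e = S_0/v_1 = S_0·∏_{j≠1}(α_1 − α_j) = 7·1 = 7 ≡ 7 (mod 13).
Step 5: correct position 1: c_1 = r_1 − e = 10 − 7 ≡ 3 (mod 13). Hence c = [3, 0, 10, 2, 9].
  Check: interpolating c through the α_i gives m(x) = 8 + 4·x (degree < 2) with m(α_i) = c_i for every i, so c is indeed a codeword.


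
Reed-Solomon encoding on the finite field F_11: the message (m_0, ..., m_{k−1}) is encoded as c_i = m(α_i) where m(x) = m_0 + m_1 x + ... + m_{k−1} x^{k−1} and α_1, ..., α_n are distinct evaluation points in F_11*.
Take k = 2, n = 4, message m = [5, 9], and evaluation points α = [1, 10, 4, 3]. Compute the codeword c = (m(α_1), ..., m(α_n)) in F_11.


c = [3, 7, 8, 10]

Message polynomial: m(x) = 5 + 9·x (mod 11).
For each evaluation point α_i, compute m(α_i) mod 11:
  α_1 = 1: Horner steps 9 → 3, so m(1) = 3.
  α_2 = 10: Horner steps 9 → 7, so m(10) = 7.
  α_3 = 4: Horner steps 9 → 8, so m(4) = 8.
  α_4 = 3: Horner steps 9 → 10, so m(3) = 10.
Codeword c = [3, 7, 8, 10] ∈ F_11^4.


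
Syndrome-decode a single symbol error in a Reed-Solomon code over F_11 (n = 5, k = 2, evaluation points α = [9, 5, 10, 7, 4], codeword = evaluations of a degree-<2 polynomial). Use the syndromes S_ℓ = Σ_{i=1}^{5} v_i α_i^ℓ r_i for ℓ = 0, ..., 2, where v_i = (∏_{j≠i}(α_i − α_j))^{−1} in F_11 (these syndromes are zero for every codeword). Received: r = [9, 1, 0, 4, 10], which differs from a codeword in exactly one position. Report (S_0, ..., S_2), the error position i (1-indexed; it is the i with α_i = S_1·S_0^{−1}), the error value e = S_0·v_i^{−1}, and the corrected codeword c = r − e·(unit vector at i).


S = (7, 5, 2), error at position 4, error magnitude e = 10, c = [9, 1, 0, 5, 10].

Step 1: column multipliers v_i = (∏_{j≠i}(α_i − α_j))^{−1} mod 11.
  i = 1 (α = 9): (9−5)(9−10)(9−7)(9−4) = 4·(−1)·2·5 = −40 ≡ 4, so v_1 = 4^{−1} = 3 (mod 11).
  i = 2 (α = 5): (5−9)(5−10)(5−7)(5−4) = (−4)·(−5)·(−2)·1 = −40 ≡ 4, so v_2 = 4^{−1} = 3 (mod 11).
  i = 3 (α = 10): (10−9)(10−5)(10−7)(10−4) = 1·5·3·6 = 90 ≡ 2, so v_3 = 2^{−1} = 6 (mod 11).
  i = 4 (α = 7): (7−9)(7−5)(7−10)(7−4) = (−2)·2·(−3)·3 = 36 ≡ 3, so v_4 = 3^{−1} = 4 (mod 11).
  i = 5 (α = 4): (4−9)(4−5)(4−10)(4−7) = (−5)·(−1)·(−6)·(−3) = 90 ≡ 2, so v_5 = 2^{−1} = 6 (mod 11).
  v = [3, 3, 6, 4, 6].
Step 2: syndromes of r = [9, 1, 0, 4, 10] (all sums mod 11).
  S_0 = Σ v_i r_i = 3·9 + 3·1 + 6·0 + 4·4 + 6·10 = 106 ≡ 7.
  S_1 = Σ v_i α_i r_i = 3·9·9 + 3·5·1 + 6·10·0 + 4·7·4 + 6·4·10 = 610 ≡ 5.
  α_i^2 mod 11 = [4, 3, 1, 5, 5].
  S_2 = Σ v_i α_i^2 r_i = 3·4·9 + 3·3·1 + 6·1·0 + 4·5·4 + 6·5·10 = 497 ≡ 2.
  S = (7, 5, 2) ≠ 0, so r is not a codeword (an error is present).
Step 3: locate the error. For a single error e at position i, S_ℓ = v_i·e·α_i^ℓ, so α_err = S_1/S_0.
  S_0^{−1} = 7^{−1} = 8 (mod 11), so α_err = 5·8 = 40 ≡ 7 = α_4. Error position i = 4.
  Consistency check: S_2/S_1 = 2·9 = 18 ≡ 7 = α_err ✓ (single-error assumption holds).
Step 4: error magnitude e = S_0/v_4 = S_0·∏_{j≠4}(α_4 − α_j) = 7·3 = 21 ≡ 10 (mod 11).
Step 5: correct position 4: c_4 = r_4 − e = 4 − 10 ≡ 5 (mod 11). Hence c = [9, 1, 0, 5, 10].
  Check: interpolating c through the α_i gives m(x) = 2 + 2·x (degree < 2) with m(α_i) = c_i for every i, so c is indeed a codeword.


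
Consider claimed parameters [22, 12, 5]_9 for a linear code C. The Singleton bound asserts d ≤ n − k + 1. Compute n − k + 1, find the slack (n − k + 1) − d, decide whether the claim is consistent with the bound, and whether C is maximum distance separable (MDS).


Singleton RHS = n − k + 1 = 11, slack = 6, bound satisfied, not MDS.

Singleton bound: d ≤ n − k + 1.
Here n = 22, k = 12, so n − k + 1 = 11.
Given d = 5, check d ≤ 11: YES.
Slack = (n − k + 1) − d = 6.
The code is NOT MDS (slack = 6 > 0).
Description: the claimed parameters are [22, 12, 5]_9; such a code would be non-MDS.


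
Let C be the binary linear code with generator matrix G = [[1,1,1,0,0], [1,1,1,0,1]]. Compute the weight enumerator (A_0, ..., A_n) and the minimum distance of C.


Weight distribution: A_0 = 1, A_1 = 1, A_3 = 1, A_4 = 1. Minimum distance d = 1.

Enumerate all 2^2 = 4 messages m ∈ F_2^2.
For each, compute codeword c = mG in F_2^5, then tally its weight.
  m = 00 → c = 00000, weight = 0.
  m = 10 → c = 11100, weight = 3.
  m = 01 → c = 11101, weight = 4.
  m = 11 → c = 00001, weight = 1.
Tally weights:
  weight 0: 1 codewords.
  weight 1: 1 codewords.
  weight 3: 1 codewords.
  weight 4: 1 codewords.
Minimum distance d = smallest w > 0 with A_w > 0 = 1.
Sanity: Σ A_w = 4 = 2^2 = 4 ✓.


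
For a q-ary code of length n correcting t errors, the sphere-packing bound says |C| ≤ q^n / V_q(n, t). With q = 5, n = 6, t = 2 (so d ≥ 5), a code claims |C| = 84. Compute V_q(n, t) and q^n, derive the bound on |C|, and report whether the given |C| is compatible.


V_q(n, t) = 265, q^n = 15625, Hamming bound = 58, |C| = 84 > bound (violated).

Step 1: Compute V_q(n, t) = Σ_{j=0}^2 C(n, j) (q−1)^j.
  j = 0: C(6,0)·(4)^0 = 1·1 = 1.
  j = 1: C(6,1)·(4)^1 = 6·4 = 24.
  j = 2: C(6,2)·(4)^2 = 15·16 = 240.
  V_q(n, t) = 1 + 24 + 240 = 265.
Step 2: q^n = 5^6 = 15625.
Step 3: Hamming bound ⌊q^n / V_q(n,t)⌋ = ⌊15625/265⌋ = 58.
Step 4: Compare |C| = 84 to 58: violated.
The claimed |C| lies above the Hamming bound, so no 5-ary code of length 6 with d ≥ 5 can have 84 codewords.


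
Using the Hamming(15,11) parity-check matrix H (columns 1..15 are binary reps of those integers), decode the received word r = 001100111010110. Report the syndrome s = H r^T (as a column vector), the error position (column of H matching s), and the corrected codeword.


s = (1, 0, 0, 1)^T, error position = 9, corrected codeword c = 001100110010110

Compute s = H r^T mod 2 one row at a time:
  s_1 = 1 + 1 + 0 + 1 + 0 + 1 + 1 + 0 = 5 ≡ 1 (mod 2).
  s_2 = 1 + 0 + 0 + 1 + 0 + 1 + 1 + 0 = 4 ≡ 0 (mod 2).
  s_3 = 0 + 1 + 0 + 1 + 0 + 1 + 1 + 0 = 4 ≡ 0 (mod 2).
  s_4 = 0 + 1 + 0 + 1 + 1 + 1 + 1 + 0 = 5 ≡ 1 (mod 2).
s = (1, 0, 0, 1)^T — this equals column 9 of H (binary 1001), so error is at position 9.
Correct: flip bit 9 of r = 001100111010110 to get c = 001100110010110.


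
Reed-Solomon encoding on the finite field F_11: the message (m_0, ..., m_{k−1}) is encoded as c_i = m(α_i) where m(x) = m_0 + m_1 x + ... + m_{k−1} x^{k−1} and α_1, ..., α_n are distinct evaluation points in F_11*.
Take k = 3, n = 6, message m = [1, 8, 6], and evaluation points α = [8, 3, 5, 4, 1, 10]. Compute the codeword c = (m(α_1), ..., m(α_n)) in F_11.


c = [9, 2, 4, 8, 4, 10]

Message polynomial: m(x) = 1 + 8·x + 6·x^2 (mod 11).
For each evaluation point α_i, compute m(α_i) mod 11:
  α_1 = 8: Horner steps 6 → 1 → 9, so m(8) = 9.
  α_2 = 3: Horner steps 6 → 4 → 2, so m(3) = 2.
  α_3 = 5: Horner steps 6 → 5 → 4, so m(5) = 4.
  α_4 = 4: Horner steps 6 → 10 → 8, so m(4) = 8.
  α_5 = 1: Horner steps 6 → 3 → 4, so m(1) = 4.
  α_6 = 10: Horner steps 6 → 2 → 10, so m(10) = 10.
Codeword c = [9, 2, 4, 8, 4, 10] ∈ F_11^6.
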